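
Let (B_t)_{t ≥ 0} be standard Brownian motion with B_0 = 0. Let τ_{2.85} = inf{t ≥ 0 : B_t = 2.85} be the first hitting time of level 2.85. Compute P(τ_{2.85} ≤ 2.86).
P(τ_{2.85} ≤ 2.86) = 2(1 − Φ(2.85/√2.86)) = 2(1 − Φ(1.6852)) ≈ 0.0919

By the reflection principle for standard BM, P(τ_b ≤ t) = 2 · P(B_t ≥ b). Since B_t ~ N(0, t), P(B_t ≥ 2.85) = 1 − Φ(2.85/√t) = 1 − Φ(2.85/√2.86) = 1 − Φ(1.6852) ≈ 0.04597. Doubling: P(τ_{2.85} ≤ 2.86) ≈ 2 · 0.04597 = 0.09194 ≈ 0.0919.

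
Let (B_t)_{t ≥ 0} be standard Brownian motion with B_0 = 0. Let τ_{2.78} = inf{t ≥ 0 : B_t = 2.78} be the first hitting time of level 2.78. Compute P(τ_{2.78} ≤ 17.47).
P(τ_{2.78} ≤ 17.47) = 2(1 − Φ(2.78/√17.47)) = 2(1 − Φ(0.6651)) ≈ 0.5060

By the reflection principle for standard BM, P(τ_b ≤ t) = 2 · P(B_t ≥ b). Since B_t ~ N(0, t), P(B_t ≥ 2.78) = 1 − Φ(2.78/√t) = 1 − Φ(2.78/√17.47) = 1 − Φ(0.6651) ≈ 0.25299. Doubling: P(τ_{2.78} ≤ 17.47) ≈ 2 · 0.25299 = 0.50598 ≈ 0.5060.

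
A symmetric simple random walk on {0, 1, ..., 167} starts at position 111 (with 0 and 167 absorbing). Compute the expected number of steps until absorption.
E[τ | X_0 = 111] = 6216

Let v_k = E[τ | X_0 = k]. Boundary: v_0 = v_167 = 0. Recurrence: v_k = 1 + (v_{k-1} + v_{k+1})/2 for 1 ≤ k ≤ 166. The particular solution to v_k − (v_{k-1} + v_{k+1})/2 = 1 is v_k = −k^2. Adding homogeneous solution A + B k and matching boundaries gives v_k = k (167 − k). Substituting k = 111: v_111 = 111 · 56 = 6216.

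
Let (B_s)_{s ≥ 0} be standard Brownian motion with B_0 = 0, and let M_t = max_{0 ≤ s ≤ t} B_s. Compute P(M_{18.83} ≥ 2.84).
P(M_{18.83} ≥ 2.84) = 2·P(B_{18.83} ≥ 2.84) = 2(1 − Φ(2.84/√18.83)) ≈ 0.5128

By the reflection principle for Brownian motion, P(M_t ≥ a) = 2 · P(B_t ≥ a) for a ≥ 0. Since B_t ~ N(0, t), P(B_t ≥ 2.84) = 1 − Φ(2.84/√t) = 1 − Φ(2.84/√18.83) = 1 − Φ(0.6545). So
  P(M_{18.83} ≥ 2.84) = 2(1 − Φ(0.6545)) ≈ 0.5128.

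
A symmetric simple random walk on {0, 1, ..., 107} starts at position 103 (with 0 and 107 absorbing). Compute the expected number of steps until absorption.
E[τ | X_0 = 103] = 412

Let v_k = E[τ | X_0 = k]. Boundary: v_0 = v_107 = 0. Recurrence: v_k = 1 + (v_{k-1} + v_{k+1})/2 for 1 ≤ k ≤ 106. The particular solution to v_k − (v_{k-1} + v_{k+1})/2 = 1 is v_k = −k^2. Adding homogeneous solution A + B k and matching boundaries gives v_k = k (107 − k). Substituting k = 103: v_103 = 103 · 4 = 412.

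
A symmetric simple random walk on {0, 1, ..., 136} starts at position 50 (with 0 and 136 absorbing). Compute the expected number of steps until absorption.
E[τ | X_0 = 50] = 4300

Let v_k = E[τ | X_0 = k]. Boundary: v_0 = v_136 = 0. Recurrence: v_k = 1 + (v_{k-1} + v_{k+1})/2 for 1 ≤ k ≤ 135. The particular solution to v_k − (v_{k-1} + v_{k+1})/2 = 1 is v_k = −k^2. Adding homogeneous solution A + B k and matching boundaries gives v_k = k (136 − k). Substituting k = 50: v_50 = 50 · 86 = 4300.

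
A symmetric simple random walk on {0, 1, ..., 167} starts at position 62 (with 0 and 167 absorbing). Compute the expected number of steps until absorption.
E[τ | X_0 = 62] = 6510

Let v_k = E[τ | X_0 = k]. Boundary: v_0 = v_167 = 0. Recurrence: v_k = 1 + (v_{k-1} + v_{k+1})/2 for 1 ≤ k ≤ 166. The particular solution to v_k − (v_{k-1} + v_{k+1})/2 = 1 is v_k = −k^2. Adding homogeneous solution A + B k and matching boundaries gives v_k = k (167 − k). Substituting k = 62: v_62 = 62 · 105 = 6510.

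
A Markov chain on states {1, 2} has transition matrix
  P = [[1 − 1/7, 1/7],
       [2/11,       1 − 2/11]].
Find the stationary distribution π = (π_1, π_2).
π_1 = 14/25, π_2 = 11/25

Solve πP = π with π_1 + π_2 = 1. From πP = π: π_1 · (1 − 1/7) + π_2 · 2/11 = π_1 ⇒ π_2 · 2/11 = π_1 · 1/7 ⇒ π_2/π_1 = (1/7)/(2/11) = 11/14. Together with π_1 + π_2 = 1:
  π_1 = (2/11)/(1/7 + 2/11) = (2/11)/(25/77) = 14/25,
  π_2 = (1/7)/(1/7 + 2/11) = (1/7)/(25/77) = 11/25.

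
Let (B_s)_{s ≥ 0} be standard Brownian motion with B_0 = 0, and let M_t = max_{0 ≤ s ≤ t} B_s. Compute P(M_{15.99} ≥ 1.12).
P(M_{15.99} ≥ 1.12) = 2·P(B_{15.99} ≥ 1.12) = 2(1 − Φ(1.12/√15.99)) ≈ 0.7794

By the reflection principle for Brownian motion, P(M_t ≥ a) = 2 · P(B_t ≥ a) for a ≥ 0. Since B_t ~ N(0, t), P(B_t ≥ 1.12) = 1 − Φ(1.12/√t) = 1 − Φ(1.12/√15.99) = 1 − Φ(0.2801). So
  P(M_{15.99} ≥ 1.12) = 2(1 − Φ(0.2801)) ≈ 0.7794.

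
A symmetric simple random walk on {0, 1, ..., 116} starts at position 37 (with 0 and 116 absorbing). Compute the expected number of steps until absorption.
E[τ | X_0 = 37] = 2923

Let v_k = E[τ | X_0 = k]. Boundary: v_0 = v_116 = 0. Recurrence: v_k = 1 + (v_{k-1} + v_{k+1})/2 for 1 ≤ k ≤ 115. The particular solution to v_k − (v_{k-1} + v_{k+1})/2 = 1 is v_k = −k^2. Adding homogeneous solution A + B k and matching boundaries gives v_k = k (116 − k). Substituting k = 37: v_37 = 37 · 79 = 2923.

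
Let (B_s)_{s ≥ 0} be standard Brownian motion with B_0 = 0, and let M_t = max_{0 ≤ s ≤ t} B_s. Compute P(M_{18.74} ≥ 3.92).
P(M_{18.74} ≥ 3.92) = 2·P(B_{18.74} ≥ 3.92) = 2(1 − Φ(3.92/√18.74)) ≈ 0.3652

By the reflection principle for Brownian motion, P(M_t ≥ a) = 2 · P(B_t ≥ a) for a ≥ 0. Since B_t ~ N(0, t), P(B_t ≥ 3.92) = 1 − Φ(3.92/√t) = 1 − Φ(3.92/√18.74) = 1 − Φ(0.9055). So
  P(M_{18.74} ≥ 3.92) = 2(1 − Φ(0.9055)) ≈ 0.3652.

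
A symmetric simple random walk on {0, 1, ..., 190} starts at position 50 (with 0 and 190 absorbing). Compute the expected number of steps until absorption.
E[τ | X_0 = 50] = 7000

Let v_k = E[τ | X_0 = k]. Boundary: v_0 = v_190 = 0. Recurrence: v_k = 1 + (v_{k-1} + v_{k+1})/2 for 1 ≤ k ≤ 189. The particular solution to v_k − (v_{k-1} + v_{k+1})/2 = 1 is v_k = −k^2. Adding homogeneous solution A + B k and matching boundaries gives v_k = k (190 − k). Substituting k = 50: v_50 = 50 · 140 = 7000.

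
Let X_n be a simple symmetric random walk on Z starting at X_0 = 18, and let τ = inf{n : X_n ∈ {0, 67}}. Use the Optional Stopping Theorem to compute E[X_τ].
E[X_τ] = 18

X_n is a martingale and τ is a bounded-mean stopping time (indeed τ is finite a.s. with bounded expectation since the walk is in a bounded region). By the OST, E[X_τ] = E[X_0] = 18. Equivalently: E[X_τ] = 67 · P(hit 67 first) + 0 · P(hit 0 first) = 67 · (18/67) = 18.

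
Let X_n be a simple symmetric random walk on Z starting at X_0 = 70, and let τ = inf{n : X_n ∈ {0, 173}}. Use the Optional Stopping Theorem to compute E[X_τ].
E[X_τ] = 70

X_n is a martingale and τ is a bounded-mean stopping time (indeed τ is finite a.s. with bounded expectation since the walk is in a bounded region). By the OST, E[X_τ] = E[X_0] = 70. Equivalently: E[X_τ] = 173 · P(hit 173 first) + 0 · P(hit 0 first) = 173 · (70/173) = 70.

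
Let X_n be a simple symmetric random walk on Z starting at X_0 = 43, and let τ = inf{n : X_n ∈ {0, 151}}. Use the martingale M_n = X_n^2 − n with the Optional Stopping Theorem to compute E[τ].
E[τ] = 4644

M_n = X_n^2 − n is a martingale (since E[X_{n+1}^2 | F_n] = X_n^2 + 1). By OST (τ has finite mean in a bounded region), E[M_τ] = E[M_0] = X_0^2 − 0 = 43^2 = 1849. Also E[M_τ] = E[X_τ^2] − E[τ]. The walk exits at 0 or 151, with P(hit 151 first) = 43/151, so E[X_τ^2] = 151^2 · 43/151 + 0 = 6493. Thus E[τ] = E[X_τ^2] − E[M_τ] = 6493 − 1849 = 4644 = 43(151 − 43) = 4644.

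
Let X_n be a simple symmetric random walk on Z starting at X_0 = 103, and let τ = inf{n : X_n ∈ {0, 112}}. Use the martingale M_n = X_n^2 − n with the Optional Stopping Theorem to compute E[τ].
E[τ] = 927

M_n = X_n^2 − n is a martingale (since E[X_{n+1}^2 | F_n] = X_n^2 + 1). By OST (τ has finite mean in a bounded region), E[M_τ] = E[M_0] = X_0^2 − 0 = 103^2 = 10609. Also E[M_τ] = E[X_τ^2] − E[τ]. The walk exits at 0 or 112, with P(hit 112 first) = 103/112, so E[X_τ^2] = 112^2 · 103/112 + 0 = 11536. Thus E[τ] = E[X_τ^2] − E[M_τ] = 11536 − 10609 = 927 = 103(112 − 103) = 927.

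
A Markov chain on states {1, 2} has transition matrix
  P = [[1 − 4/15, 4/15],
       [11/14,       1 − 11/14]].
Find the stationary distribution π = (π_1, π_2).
π_1 = 165/221, π_2 = 56/221

Solve πP = π with π_1 + π_2 = 1. From πP = π: π_1 · (1 − 4/15) + π_2 · 11/14 = π_1 ⇒ π_2 · 11/14 = π_1 · 4/15 ⇒ π_2/π_1 = (4/15)/(11/14) = 56/165. Together with π_1 + π_2 = 1:
  π_1 = (11/14)/(4/15 + 11/14) = (11/14)/(221/210) = 165/221,
  π_2 = (4/15)/(4/15 + 11/14) = (4/15)/(221/210) = 56/221.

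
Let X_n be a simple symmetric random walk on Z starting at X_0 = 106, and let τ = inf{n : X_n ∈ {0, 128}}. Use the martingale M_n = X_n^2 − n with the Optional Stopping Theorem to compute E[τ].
E[τ] = 2332

M_n = X_n^2 − n is a martingale (since E[X_{n+1}^2 | F_n] = X_n^2 + 1). By OST (τ has finite mean in a bounded region), E[M_τ] = E[M_0] = X_0^2 − 0 = 106^2 = 11236. Also E[M_τ] = E[X_τ^2] − E[τ]. The walk exits at 0 or 128, with P(hit 128 first) = 106/128, so E[X_τ^2] = 128^2 · 106/128 + 0 = 13568. Thus E[τ] = E[X_τ^2] − E[M_τ] = 13568 − 11236 = 2332 = 106(128 − 106) = 2332.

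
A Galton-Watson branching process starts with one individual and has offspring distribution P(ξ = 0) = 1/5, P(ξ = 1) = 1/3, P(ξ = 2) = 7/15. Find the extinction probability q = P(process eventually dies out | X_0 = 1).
q = 3/7

The pgf is f(s) = 1/5 + 1/3·s + 7/15·s². The extinction probability q is the smallest fixed point of f in [0, 1]. Setting s = f(s):
  7/15·s² + (1/3 − 1)·s + 1/5 = 0
  7/15·s² − (1/5 + 7/15)·s + 1/5 = 0
which factors as (s − 1)·(7/15·s − 1/5) = 0, giving roots s = 1 and s = (1/5)/(7/15) = 3/7.
Mean offspring μ = 1/3 + 2·7/15 = 19/15 > 1 (supercritical), so q < 1. The extinction probability is the smaller root: q = (1/5)/(7/15) = 3/7.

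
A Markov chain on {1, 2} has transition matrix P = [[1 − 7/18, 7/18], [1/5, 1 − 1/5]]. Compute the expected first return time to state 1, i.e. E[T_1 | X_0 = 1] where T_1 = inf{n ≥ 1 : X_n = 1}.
E[T_1 | X_0 = 1] = 1/π_1 = 53/18

For an irreducible recurrent Markov chain with stationary distribution π, E[T_i | X_0 = i] = 1/π_i (Kac's formula). Here π_1 = (1/5)/(7/18 + 1/5) = (1/5)/(53/90) = 18/53, so E[T_1 | X_0 = 1] = 1/π_1 = (7/18 + 1/5)/(1/5) = (53/90)/(1/5) = 53/18.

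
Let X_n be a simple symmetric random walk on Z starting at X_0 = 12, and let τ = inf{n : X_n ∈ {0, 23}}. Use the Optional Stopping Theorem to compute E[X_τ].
E[X_τ] = 12

X_n is a martingale and τ is a bounded-mean stopping time (indeed τ is finite a.s. with bounded expectation since the walk is in a bounded region). By the OST, E[X_τ] = E[X_0] = 12. Equivalently: E[X_τ] = 23 · P(hit 23 first) + 0 · P(hit 0 first) = 23 · (12/23) = 12.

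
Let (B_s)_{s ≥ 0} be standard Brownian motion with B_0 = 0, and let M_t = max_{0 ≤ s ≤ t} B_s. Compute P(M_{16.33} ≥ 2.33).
P(M_{16.33} ≥ 2.33) = 2·P(B_{16.33} ≥ 2.33) = 2(1 − Φ(2.33/√16.33)) ≈ 0.5642

By the reflection principle for Brownian motion, P(M_t ≥ a) = 2 · P(B_t ≥ a) for a ≥ 0. Since B_t ~ N(0, t), P(B_t ≥ 2.33) = 1 − Φ(2.33/√t) = 1 − Φ(2.33/√16.33) = 1 − Φ(0.5766). So
  P(M_{16.33} ≥ 2.33) = 2(1 − Φ(0.5766)) ≈ 0.5642.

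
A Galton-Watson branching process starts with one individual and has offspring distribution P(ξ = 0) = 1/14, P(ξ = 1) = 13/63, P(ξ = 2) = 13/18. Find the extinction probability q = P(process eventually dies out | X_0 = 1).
q = 9/91

The pgf is f(s) = 1/14 + 13/63·s + 13/18·s². The extinction probability q is the smallest fixed point of f in [0, 1]. Setting s = f(s):
  13/18·s² + (13/63 − 1)·s + 1/14 = 0
  13/18·s² − (1/14 + 13/18)·s + 1/14 = 0
which factors as (s − 1)·(13/18·s − 1/14) = 0, giving roots s = 1 and s = (1/14)/(13/18) = 9/91.
Mean offspring μ = 13/63 + 2·13/18 = 104/63 > 1 (supercritical), so q < 1. The extinction probability is the smaller root: q = (1/14)/(13/18) = 9/91.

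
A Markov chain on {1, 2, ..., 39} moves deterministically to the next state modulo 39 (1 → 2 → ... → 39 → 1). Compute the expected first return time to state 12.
E[T_12 | X_0 = 12] = 39

The chain cycles deterministically, so starting at state 12 it returns in exactly 39 steps. Equivalently, the stationary distribution is uniform π_j = 1/39 for every state j, so by Kac's formula E[T_12] = 1/π_12 = 39.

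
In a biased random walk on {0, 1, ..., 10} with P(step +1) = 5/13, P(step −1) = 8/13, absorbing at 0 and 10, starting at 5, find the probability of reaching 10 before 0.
P(hit 10 before 0) = (1 − (8/5)^5) / (1 − (8/5)^10) = 3125/35893

Let u_k denote P(reach 10 before 0 | start at k). Boundary: u_0 = 0, u_10 = 1. Recurrence: u_k = 5/13·u_{k+1} + 8/13·u_{k-1} for 1 ≤ k ≤ 9. Try u_k = A + B·r^k with r = q/p = (8/13)/(5/13) = 8/5. Substitution satisfies the recurrence; boundary conditions give:
  u_k = (1 − r^k) / (1 − r^N) = (1 − (8/5)^5) / (1 − (8/5)^10) = 3125/35893.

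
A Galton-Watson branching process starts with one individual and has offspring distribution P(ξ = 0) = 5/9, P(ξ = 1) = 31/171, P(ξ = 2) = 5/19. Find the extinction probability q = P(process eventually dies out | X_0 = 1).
q = 1

Mean offspring μ = 0·5/9 + 1·31/171 + 2·5/19 = 121/171 ≤ 1. For μ ≤ 1 with offspring not concentrated at 1, the Galton-Watson process goes extinct almost surely, so q = 1.
(Algebraic check: The pgf is f(s) = 5/9 + 31/171·s + 5/19·s². The extinction probability q is the smallest fixed point of f in [0, 1]. Setting s = f(s):
  5/19·s² + (31/171 − 1)·s + 5/9 = 0
  5/19·s² − (5/9 + 5/19)·s + 5/9 = 0
which factors as (s − 1)·(5/19·s − 5/9) = 0, giving roots s = 1 and s = (5/9)/(5/19) = 19/9. Since 19/9 ≥ 1, the smallest root in [0, 1] is s = 1.)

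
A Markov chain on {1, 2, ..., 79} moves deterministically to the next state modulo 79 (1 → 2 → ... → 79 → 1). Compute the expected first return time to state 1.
E[T_1 | X_0 = 1] = 79

The chain cycles deterministically, so starting at state 1 it returns in exactly 79 steps. Equivalently, the stationary distribution is uniform π_j = 1/79 for every state j, so by Kac's formula E[T_1] = 1/π_1 = 79.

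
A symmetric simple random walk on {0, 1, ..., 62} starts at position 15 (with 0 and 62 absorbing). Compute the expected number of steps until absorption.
E[τ | X_0 = 15] = 705

Let v_k = E[τ | X_0 = k]. Boundary: v_0 = v_62 = 0. Recurrence: v_k = 1 + (v_{k-1} + v_{k+1})/2 for 1 ≤ k ≤ 61. The particular solution to v_k − (v_{k-1} + v_{k+1})/2 = 1 is v_k = −k^2. Adding homogeneous solution A + B k and matching boundaries gives v_k = k (62 − k). Substituting k = 15: v_15 = 15 · 47 = 705.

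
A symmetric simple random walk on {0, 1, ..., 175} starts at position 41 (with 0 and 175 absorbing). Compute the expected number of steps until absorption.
E[τ | X_0 = 41] = 5494

Let v_k = E[τ | X_0 = k]. Boundary: v_0 = v_175 = 0. Recurrence: v_k = 1 + (v_{k-1} + v_{k+1})/2 for 1 ≤ k ≤ 174. The particular solution to v_k − (v_{k-1} + v_{k+1})/2 = 1 is v_k = −k^2. Adding homogeneous solution A + B k and matching boundaries gives v_k = k (175 − k). Substituting k = 41: v_41 = 41 · 134 = 5494.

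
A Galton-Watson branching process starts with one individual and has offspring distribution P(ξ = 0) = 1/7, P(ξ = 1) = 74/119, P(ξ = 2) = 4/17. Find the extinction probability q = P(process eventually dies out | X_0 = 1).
q = 17/28

The pgf is f(s) = 1/7 + 74/119·s + 4/17·s². The extinction probability q is the smallest fixed point of f in [0, 1]. Setting s = f(s):
  4/17·s² + (74/119 − 1)·s + 1/7 = 0
  4/17·s² − (1/7 + 4/17)·s + 1/7 = 0
which factors as (s − 1)·(4/17·s − 1/7) = 0, giving roots s = 1 and s = (1/7)/(4/17) = 17/28.
Mean offspring μ = 74/119 + 2·4/17 = 130/119 > 1 (supercritical), so q < 1. The extinction probability is the smaller root: q = (1/7)/(4/17) = 17/28.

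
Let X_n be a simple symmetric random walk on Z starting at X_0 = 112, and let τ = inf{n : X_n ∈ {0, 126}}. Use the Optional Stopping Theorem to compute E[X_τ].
E[X_τ] = 112

X_n is a martingale and τ is a bounded-mean stopping time (indeed τ is finite a.s. with bounded expectation since the walk is in a bounded region). By the OST, E[X_τ] = E[X_0] = 112. Equivalently: E[X_τ] = 126 · P(hit 126 first) + 0 · P(hit 0 first) = 126 · (112/126) = 112.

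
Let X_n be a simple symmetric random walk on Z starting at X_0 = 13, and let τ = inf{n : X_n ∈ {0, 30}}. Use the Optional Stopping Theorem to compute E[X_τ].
E[X_τ] = 13

X_n is a martingale and τ is a bounded-mean stopping time (indeed τ is finite a.s. with bounded expectation since the walk is in a bounded region). By the OST, E[X_τ] = E[X_0] = 13. Equivalently: E[X_τ] = 30 · P(hit 30 first) + 0 · P(hit 0 first) = 30 · (13/30) = 13.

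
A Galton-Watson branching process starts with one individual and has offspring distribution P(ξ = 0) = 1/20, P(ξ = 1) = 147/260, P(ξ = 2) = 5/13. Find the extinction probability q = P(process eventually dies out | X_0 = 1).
q = 13/100

The pgf is f(s) = 1/20 + 147/260·s + 5/13·s². The extinction probability q is the smallest fixed point of f in [0, 1]. Setting s = f(s):
  5/13·s² + (147/260 − 1)·s + 1/20 = 0
  5/13·s² − (1/20 + 5/13)·s + 1/20 = 0
which factors as (s − 1)·(5/13·s − 1/20) = 0, giving roots s = 1 and s = (1/20)/(5/13) = 13/100.
Mean offspring μ = 147/260 + 2·5/13 = 347/260 > 1 (supercritical), so q < 1. The extinction probability is the smaller root: q = (1/20)/(5/13) = 13/100.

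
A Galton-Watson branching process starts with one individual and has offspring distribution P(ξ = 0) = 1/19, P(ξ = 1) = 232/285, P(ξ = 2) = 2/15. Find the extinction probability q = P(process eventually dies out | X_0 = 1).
q = 15/38

The pgf is f(s) = 1/19 + 232/285·s + 2/15·s². The extinction probability q is the smallest fixed point of f in [0, 1]. Setting s = f(s):
  2/15·s² + (232/285 − 1)·s + 1/19 = 0
  2/15·s² − (1/19 + 2/15)·s + 1/19 = 0
which factors as (s − 1)·(2/15·s − 1/19) = 0, giving roots s = 1 and s = (1/19)/(2/15) = 15/38.
Mean offspring μ = 232/285 + 2·2/15 = 308/285 > 1 (supercritical), so q < 1. The extinction probability is the smaller root: q = (1/19)/(2/15) = 15/38.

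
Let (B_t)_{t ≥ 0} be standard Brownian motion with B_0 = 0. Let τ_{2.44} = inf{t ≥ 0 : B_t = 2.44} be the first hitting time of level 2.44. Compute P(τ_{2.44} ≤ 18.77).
P(τ_{2.44} ≤ 18.77) = 2(1 − Φ(2.44/√18.77)) = 2(1 − Φ(0.5632)) ≈ 0.5733

By the reflection principle for standard BM, P(τ_b ≤ t) = 2 · P(B_t ≥ b). Since B_t ~ N(0, t), P(B_t ≥ 2.44) = 1 − Φ(2.44/√t) = 1 − Φ(2.44/√18.77) = 1 − Φ(0.5632) ≈ 0.28665. Doubling: P(τ_{2.44} ≤ 18.77) ≈ 2 · 0.28665 = 0.57330 ≈ 0.5733.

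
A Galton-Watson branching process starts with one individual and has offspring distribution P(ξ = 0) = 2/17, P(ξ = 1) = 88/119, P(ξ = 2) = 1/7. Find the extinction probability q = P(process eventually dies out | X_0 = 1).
q = 14/17

The pgf is f(s) = 2/17 + 88/119·s + 1/7·s². The extinction probability q is the smallest fixed point of f in [0, 1]. Setting s = f(s):
  1/7·s² + (88/119 − 1)·s + 2/17 = 0
  1/7·s² − (2/17 + 1/7)·s + 2/17 = 0
which factors as (s − 1)·(1/7·s − 2/17) = 0, giving roots s = 1 and s = (2/17)/(1/7) = 14/17.
Mean offspring μ = 88/119 + 2·1/7 = 122/119 > 1 (supercritical), so q < 1. The extinction probability is the smaller root: q = (2/17)/(1/7) = 14/17.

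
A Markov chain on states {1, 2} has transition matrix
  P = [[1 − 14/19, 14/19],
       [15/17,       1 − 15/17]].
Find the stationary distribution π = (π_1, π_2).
π_1 = 285/523, π_2 = 238/523

Solve πP = π with π_1 + π_2 = 1. From πP = π: π_1 · (1 − 14/19) + π_2 · 15/17 = π_1 ⇒ π_2 · 15/17 = π_1 · 14/19 ⇒ π_2/π_1 = (14/19)/(15/17) = 238/285. Together with π_1 + π_2 = 1:
  π_1 = (15/17)/(14/19 + 15/17) = (15/17)/(523/323) = 285/523,
  π_2 = (14/19)/(14/19 + 15/17) = (14/19)/(523/323) = 238/523.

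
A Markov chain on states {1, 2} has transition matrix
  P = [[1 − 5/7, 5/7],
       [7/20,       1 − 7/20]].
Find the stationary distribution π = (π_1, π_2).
π_1 = 49/149, π_2 = 100/149

Solve πP = π with π_1 + π_2 = 1. From πP = π: π_1 · (1 − 5/7) + π_2 · 7/20 = π_1 ⇒ π_2 · 7/20 = π_1 · 5/7 ⇒ π_2/π_1 = (5/7)/(7/20) = 100/49. Together with π_1 + π_2 = 1:
  π_1 = (7/20)/(5/7 + 7/20) = (7/20)/(149/140) = 49/149,
  π_2 = (5/7)/(5/7 + 7/20) = (5/7)/(149/140) = 100/149.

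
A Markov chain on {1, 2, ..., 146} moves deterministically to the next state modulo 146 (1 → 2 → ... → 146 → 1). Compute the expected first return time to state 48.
E[T_48 | X_0 = 48] = 146

The chain cycles deterministically, so starting at state 48 it returns in exactly 146 steps. Equivalently, the stationary distribution is uniform π_j = 1/146 for every state j, so by Kac's formula E[T_48] = 1/π_48 = 146.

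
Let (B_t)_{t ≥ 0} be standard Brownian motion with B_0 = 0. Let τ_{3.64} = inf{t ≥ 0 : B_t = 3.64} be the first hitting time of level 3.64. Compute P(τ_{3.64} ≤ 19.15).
P(τ_{3.64} ≤ 19.15) = 2(1 − Φ(3.64/√19.15)) = 2(1 − Φ(0.8318)) ≈ 0.4055

By the reflection principle for standard BM, P(τ_b ≤ t) = 2 · P(B_t ≥ b). Since B_t ~ N(0, t), P(B_t ≥ 3.64) = 1 − Φ(3.64/√t) = 1 − Φ(3.64/√19.15) = 1 − Φ(0.8318) ≈ 0.20276. Doubling: P(τ_{3.64} ≤ 19.15) ≈ 2 · 0.20276 = 0.40552 ≈ 0.4055.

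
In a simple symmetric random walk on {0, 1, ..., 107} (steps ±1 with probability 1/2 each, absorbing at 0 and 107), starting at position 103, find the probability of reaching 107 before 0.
P(hit 107 before 0) = 103/107

Let u_k = P(hit 107 before 0 | start at k). Then u_0 = 0, u_107 = 1, and u_k = u_{k-1}/2 + u_{k+1}/2 for 1 ≤ k ≤ 106. This harmonic recurrence is solved by u_k = k/107, giving u_103 = 103/107.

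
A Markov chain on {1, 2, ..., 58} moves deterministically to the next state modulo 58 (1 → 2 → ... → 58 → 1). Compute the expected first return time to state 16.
E[T_16 | X_0 = 16] = 58

The chain cycles deterministically, so starting at state 16 it returns in exactly 58 steps. Equivalently, the stationary distribution is uniform π_j = 1/58 for every state j, so by Kac's formula E[T_16] = 1/π_16 = 58.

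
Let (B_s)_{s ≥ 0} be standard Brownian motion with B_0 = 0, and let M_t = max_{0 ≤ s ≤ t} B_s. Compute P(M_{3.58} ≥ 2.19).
P(M_{3.58} ≥ 2.19) = 2·P(B_{3.58} ≥ 2.19) = 2(1 − Φ(2.19/√3.58)) ≈ 0.2471

By the reflection principle for Brownian motion, P(M_t ≥ a) = 2 · P(B_t ≥ a) for a ≥ 0. Since B_t ~ N(0, t), P(B_t ≥ 2.19) = 1 − Φ(2.19/√t) = 1 − Φ(2.19/√3.58) = 1 − Φ(1.1575). So
  P(M_{3.58} ≥ 2.19) = 2(1 − Φ(1.1575)) ≈ 0.2471.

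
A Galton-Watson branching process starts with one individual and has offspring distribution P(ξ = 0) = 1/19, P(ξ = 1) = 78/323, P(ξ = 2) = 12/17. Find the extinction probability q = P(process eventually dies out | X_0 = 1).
q = 17/228

The pgf is f(s) = 1/19 + 78/323·s + 12/17·s². The extinction probability q is the smallest fixed point of f in [0, 1]. Setting s = f(s):
  12/17·s² + (78/323 − 1)·s + 1/19 = 0
  12/17·s² − (1/19 + 12/17)·s + 1/19 = 0
which factors as (s − 1)·(12/17·s − 1/19) = 0, giving roots s = 1 and s = (1/19)/(12/17) = 17/228.
Mean offspring μ = 78/323 + 2·12/17 = 534/323 > 1 (supercritical), so q < 1. The extinction probability is the smaller root: q = (1/19)/(12/17) = 17/228.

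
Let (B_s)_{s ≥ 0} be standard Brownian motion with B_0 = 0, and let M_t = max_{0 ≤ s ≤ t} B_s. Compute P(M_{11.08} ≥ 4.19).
P(M_{11.08} ≥ 4.19) = 2·P(B_{11.08} ≥ 4.19) = 2(1 − Φ(4.19/√11.08)) ≈ 0.2081

By the reflection principle for Brownian motion, P(M_t ≥ a) = 2 · P(B_t ≥ a) for a ≥ 0. Since B_t ~ N(0, t), P(B_t ≥ 4.19) = 1 − Φ(4.19/√t) = 1 − Φ(4.19/√11.08) = 1 − Φ(1.2588). So
  P(M_{11.08} ≥ 4.19) = 2(1 − Φ(1.2588)) ≈ 0.2081.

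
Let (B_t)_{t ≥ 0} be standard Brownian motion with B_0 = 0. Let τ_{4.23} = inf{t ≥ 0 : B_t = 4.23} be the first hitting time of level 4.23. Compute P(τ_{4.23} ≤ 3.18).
P(τ_{4.23} ≤ 3.18) = 2(1 − Φ(4.23/√3.18)) = 2(1 − Φ(2.3721)) ≈ 0.0177

By the reflection principle for standard BM, P(τ_b ≤ t) = 2 · P(B_t ≥ b). Since B_t ~ N(0, t), P(B_t ≥ 4.23) = 1 − Φ(4.23/√t) = 1 − Φ(4.23/√3.18) = 1 − Φ(2.3721) ≈ 0.00884. Doubling: P(τ_{4.23} ≤ 3.18) ≈ 2 · 0.00884 = 0.01768 ≈ 0.0177.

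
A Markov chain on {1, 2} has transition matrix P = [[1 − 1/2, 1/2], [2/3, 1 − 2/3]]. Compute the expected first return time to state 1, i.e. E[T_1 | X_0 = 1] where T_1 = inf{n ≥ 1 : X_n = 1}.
E[T_1 | X_0 = 1] = 1/π_1 = 7/4

For an irreducible recurrent Markov chain with stationary distribution π, E[T_i | X_0 = i] = 1/π_i (Kac's formula). Here π_1 = (2/3)/(1/2 + 2/3) = (2/3)/(7/6) = 4/7, so E[T_1 | X_0 = 1] = 1/π_1 = (1/2 + 2/3)/(2/3) = (7/6)/(2/3) = 7/4.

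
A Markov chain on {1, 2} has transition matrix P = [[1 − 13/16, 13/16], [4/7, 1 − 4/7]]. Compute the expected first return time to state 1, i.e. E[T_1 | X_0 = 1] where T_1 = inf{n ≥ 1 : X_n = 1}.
E[T_1 | X_0 = 1] = 1/π_1 = 155/64

For an irreducible recurrent Markov chain with stationary distribution π, E[T_i | X_0 = i] = 1/π_i (Kac's formula). Here π_1 = (4/7)/(13/16 + 4/7) = (4/7)/(155/112) = 64/155, so E[T_1 | X_0 = 1] = 1/π_1 = (13/16 + 4/7)/(4/7) = (155/112)/(4/7) = 155/64.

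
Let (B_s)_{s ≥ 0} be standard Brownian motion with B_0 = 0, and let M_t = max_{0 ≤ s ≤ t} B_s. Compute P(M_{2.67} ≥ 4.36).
P(M_{2.67} ≥ 4.36) = 2·P(B_{2.67} ≥ 4.36) = 2(1 − Φ(4.36/√2.67)) ≈ 0.0076

By the reflection principle for Brownian motion, P(M_t ≥ a) = 2 · P(B_t ≥ a) for a ≥ 0. Since B_t ~ N(0, t), P(B_t ≥ 4.36) = 1 − Φ(4.36/√t) = 1 − Φ(4.36/√2.67) = 1 − Φ(2.6683). So
  P(M_{2.67} ≥ 4.36) = 2(1 − Φ(2.6683)) ≈ 0.0076.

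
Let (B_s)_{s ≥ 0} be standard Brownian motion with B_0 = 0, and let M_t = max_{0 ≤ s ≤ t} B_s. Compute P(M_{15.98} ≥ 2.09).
P(M_{15.98} ≥ 2.09) = 2·P(B_{15.98} ≥ 2.09) = 2(1 − Φ(2.09/√15.98)) ≈ 0.6011

By the reflection principle for Brownian motion, P(M_t ≥ a) = 2 · P(B_t ≥ a) for a ≥ 0. Since B_t ~ N(0, t), P(B_t ≥ 2.09) = 1 − Φ(2.09/√t) = 1 − Φ(2.09/√15.98) = 1 − Φ(0.5228). So
  P(M_{15.98} ≥ 2.09) = 2(1 − Φ(0.5228)) ≈ 0.6011.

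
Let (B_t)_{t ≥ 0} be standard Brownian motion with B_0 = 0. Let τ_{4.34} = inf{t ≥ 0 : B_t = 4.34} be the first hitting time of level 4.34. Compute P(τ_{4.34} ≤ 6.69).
P(τ_{4.34} ≤ 6.69) = 2(1 − Φ(4.34/√6.69)) = 2(1 − Φ(1.6779)) ≈ 0.0934

By the reflection principle for standard BM, P(τ_b ≤ t) = 2 · P(B_t ≥ b). Since B_t ~ N(0, t), P(B_t ≥ 4.34) = 1 − Φ(4.34/√t) = 1 − Φ(4.34/√6.69) = 1 − Φ(1.6779) ≈ 0.04668. Doubling: P(τ_{4.34} ≤ 6.69) ≈ 2 · 0.04668 = 0.09336 ≈ 0.0934.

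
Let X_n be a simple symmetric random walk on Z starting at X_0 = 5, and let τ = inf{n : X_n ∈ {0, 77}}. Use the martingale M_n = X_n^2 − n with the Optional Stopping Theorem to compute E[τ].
E[τ] = 360

M_n = X_n^2 − n is a martingale (since E[X_{n+1}^2 | F_n] = X_n^2 + 1). By OST (τ has finite mean in a bounded region), E[M_τ] = E[M_0] = X_0^2 − 0 = 5^2 = 25. Also E[M_τ] = E[X_τ^2] − E[τ]. The walk exits at 0 or 77, with P(hit 77 first) = 5/77, so E[X_τ^2] = 77^2 · 5/77 + 0 = 385. Thus E[τ] = E[X_τ^2] − E[M_τ] = 385 − 25 = 360 = 5(77 − 5) = 360.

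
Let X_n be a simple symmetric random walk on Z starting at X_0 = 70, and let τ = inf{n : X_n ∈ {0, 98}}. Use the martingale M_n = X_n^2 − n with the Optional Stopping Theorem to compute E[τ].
E[τ] = 1960

M_n = X_n^2 − n is a martingale (since E[X_{n+1}^2 | F_n] = X_n^2 + 1). By OST (τ has finite mean in a bounded region), E[M_τ] = E[M_0] = X_0^2 − 0 = 70^2 = 4900. Also E[M_τ] = E[X_τ^2] − E[τ]. The walk exits at 0 or 98, with P(hit 98 first) = 70/98, so E[X_τ^2] = 98^2 · 70/98 + 0 = 6860. Thus E[τ] = E[X_τ^2] − E[M_τ] = 6860 − 4900 = 1960 = 70(98 − 70) = 1960.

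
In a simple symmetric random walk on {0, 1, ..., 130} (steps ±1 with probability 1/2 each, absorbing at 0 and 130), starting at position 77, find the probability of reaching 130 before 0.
P(hit 130 before 0) = 77/130

Let u_k = P(hit 130 before 0 | start at k). Then u_0 = 0, u_130 = 1, and u_k = u_{k-1}/2 + u_{k+1}/2 for 1 ≤ k ≤ 129. This harmonic recurrence is solved by u_k = k/130, giving u_77 = 77/130.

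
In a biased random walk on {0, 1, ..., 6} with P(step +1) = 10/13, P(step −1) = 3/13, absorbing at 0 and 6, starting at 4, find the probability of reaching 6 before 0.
P(hit 6 before 0) = (1 − (3/10)^4) / (1 − (3/10)^6) = 10900/10981

Let u_k denote P(reach 6 before 0 | start at k). Boundary: u_0 = 0, u_6 = 1. Recurrence: u_k = 10/13·u_{k+1} + 3/13·u_{k-1} for 1 ≤ k ≤ 5. Try u_k = A + B·r^k with r = q/p = (3/13)/(10/13) = 3/10. Substitution satisfies the recurrence; boundary conditions give:
  u_k = (1 − r^k) / (1 − r^N) = (1 − (3/10)^4) / (1 − (3/10)^6) = 10900/10981.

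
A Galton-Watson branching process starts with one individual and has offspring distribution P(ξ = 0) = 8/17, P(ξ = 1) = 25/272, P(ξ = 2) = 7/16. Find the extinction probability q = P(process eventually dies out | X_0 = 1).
q = 1

Mean offspring μ = 0·8/17 + 1·25/272 + 2·7/16 = 263/272 ≤ 1. For μ ≤ 1 with offspring not concentrated at 1, the Galton-Watson process goes extinct almost surely, so q = 1.
(Algebraic check: The pgf is f(s) = 8/17 + 25/272·s + 7/16·s². The extinction probability q is the smallest fixed point of f in [0, 1]. Setting s = f(s):
  7/16·s² + (25/272 − 1)·s + 8/17 = 0
  7/16·s² − (8/17 + 7/16)·s + 8/17 = 0
which factors as (s − 1)·(7/16·s − 8/17) = 0, giving roots s = 1 and s = (8/17)/(7/16) = 128/119. Since 128/119 ≥ 1, the smallest root in [0, 1] is s = 1.)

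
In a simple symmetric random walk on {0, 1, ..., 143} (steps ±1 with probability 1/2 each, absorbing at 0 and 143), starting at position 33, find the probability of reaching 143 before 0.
P(hit 143 before 0) = 33/143 = 3/13

Let u_k = P(hit 143 before 0 | start at k). Then u_0 = 0, u_143 = 1, and u_k = u_{k-1}/2 + u_{k+1}/2 for 1 ≤ k ≤ 142. This harmonic recurrence is solved by u_k = k/143, giving u_33 = 33/143 = 3/13.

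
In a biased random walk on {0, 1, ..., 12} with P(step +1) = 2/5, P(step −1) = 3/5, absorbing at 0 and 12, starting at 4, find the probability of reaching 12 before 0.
P(hit 12 before 0) = (1 − (3/2)^4) / (1 − (3/2)^12) = 256/8113

Let u_k denote P(reach 12 before 0 | start at k). Boundary: u_0 = 0, u_12 = 1. Recurrence: u_k = 2/5·u_{k+1} + 3/5·u_{k-1} for 1 ≤ k ≤ 11. Try u_k = A + B·r^k with r = q/p = (3/5)/(2/5) = 3/2. Substitution satisfies the recurrence; boundary conditions give:
  u_k = (1 − r^k) / (1 − r^N) = (1 − (3/2)^4) / (1 − (3/2)^12) = 256/8113.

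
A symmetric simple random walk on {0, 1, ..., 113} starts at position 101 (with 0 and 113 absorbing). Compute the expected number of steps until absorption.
E[τ | X_0 = 101] = 1212

Let v_k = E[τ | X_0 = k]. Boundary: v_0 = v_113 = 0. Recurrence: v_k = 1 + (v_{k-1} + v_{k+1})/2 for 1 ≤ k ≤ 112. The particular solution to v_k − (v_{k-1} + v_{k+1})/2 = 1 is v_k = −k^2. Adding homogeneous solution A + B k and matching boundaries gives v_k = k (113 − k). Substituting k = 101: v_101 = 101 · 12 = 1212.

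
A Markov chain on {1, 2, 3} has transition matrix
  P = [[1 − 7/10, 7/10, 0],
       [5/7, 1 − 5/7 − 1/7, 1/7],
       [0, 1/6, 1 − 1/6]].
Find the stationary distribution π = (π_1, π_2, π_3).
π = (50/141, 49/141, 14/47)

This is a birth-death chain on three states, which satisfies detailed balance: π_1 · P_{12} = π_2 · P_{21} and π_2 · P_{23} = π_3 · P_{32}.
From π_1 · 7/10 = π_2 · 5/7: π_2/π_1 = (7/10)/(5/7) = 49/50.
From π_2 · 1/7 = π_3 · 1/6: π_3/π_2 = (1/7)/(1/6) = 6/7.
Take π_1 proportional to 1; then unnormalized π = (1, 49/50, 21/25). Normalize by dividing by the sum 141/50:
  π = (50/141, 49/141, 14/47).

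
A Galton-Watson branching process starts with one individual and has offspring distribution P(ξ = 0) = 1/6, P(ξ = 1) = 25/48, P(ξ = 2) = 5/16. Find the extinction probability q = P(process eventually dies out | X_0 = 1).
q = 8/15

The pgf is f(s) = 1/6 + 25/48·s + 5/16·s². The extinction probability q is the smallest fixed point of f in [0, 1]. Setting s = f(s):
  5/16·s² + (25/48 − 1)·s + 1/6 = 0
  5/16·s² − (1/6 + 5/16)·s + 1/6 = 0
which factors as (s − 1)·(5/16·s − 1/6) = 0, giving roots s = 1 and s = (1/6)/(5/16) = 8/15.
Mean offspring μ = 25/48 + 2·5/16 = 55/48 > 1 (supercritical), so q < 1. The extinction probability is the smaller root: q = (1/6)/(5/16) = 8/15.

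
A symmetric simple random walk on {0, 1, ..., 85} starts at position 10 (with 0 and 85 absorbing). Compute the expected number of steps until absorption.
E[τ | X_0 = 10] = 750

Let v_k = E[τ | X_0 = k]. Boundary: v_0 = v_85 = 0. Recurrence: v_k = 1 + (v_{k-1} + v_{k+1})/2 for 1 ≤ k ≤ 84. The particular solution to v_k − (v_{k-1} + v_{k+1})/2 = 1 is v_k = −k^2. Adding homogeneous solution A + B k and matching boundaries gives v_k = k (85 − k). Substituting k = 10: v_10 = 10 · 75 = 750.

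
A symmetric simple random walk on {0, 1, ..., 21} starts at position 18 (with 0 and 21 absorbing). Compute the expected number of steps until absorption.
E[τ | X_0 = 18] = 54

Let v_k = E[τ | X_0 = k]. Boundary: v_0 = v_21 = 0. Recurrence: v_k = 1 + (v_{k-1} + v_{k+1})/2 for 1 ≤ k ≤ 20. The particular solution to v_k − (v_{k-1} + v_{k+1})/2 = 1 is v_k = −k^2. Adding homogeneous solution A + B k and matching boundaries gives v_k = k (21 − k). Substituting k = 18: v_18 = 18 · 3 = 54.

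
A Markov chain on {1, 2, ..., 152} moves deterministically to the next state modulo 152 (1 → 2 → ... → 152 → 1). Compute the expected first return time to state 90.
E[T_90 | X_0 = 90] = 152

The chain cycles deterministically, so starting at state 90 it returns in exactly 152 steps. Equivalently, the stationary distribution is uniform π_j = 1/152 for every state j, so by Kac's formula E[T_90] = 1/π_90 = 152.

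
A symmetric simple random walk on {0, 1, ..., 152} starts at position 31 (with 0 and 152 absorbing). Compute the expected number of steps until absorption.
E[τ | X_0 = 31] = 3751

Let v_k = E[τ | X_0 = k]. Boundary: v_0 = v_152 = 0. Recurrence: v_k = 1 + (v_{k-1} + v_{k+1})/2 for 1 ≤ k ≤ 151. The particular solution to v_k − (v_{k-1} + v_{k+1})/2 = 1 is v_k = −k^2. Adding homogeneous solution A + B k and matching boundaries gives v_k = k (152 − k). Substituting k = 31: v_31 = 31 · 121 = 3751.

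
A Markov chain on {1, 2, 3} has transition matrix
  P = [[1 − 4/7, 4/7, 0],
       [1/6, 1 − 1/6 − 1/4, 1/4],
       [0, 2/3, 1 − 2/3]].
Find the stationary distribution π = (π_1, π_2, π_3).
π = (7/40, 3/5, 9/40)

This is a birth-death chain on three states, which satisfies detailed balance: π_1 · P_{12} = π_2 · P_{21} and π_2 · P_{23} = π_3 · P_{32}.
From π_1 · 4/7 = π_2 · 1/6: π_2/π_1 = (4/7)/(1/6) = 24/7.
From π_2 · 1/4 = π_3 · 2/3: π_3/π_2 = (1/4)/(2/3) = 3/8.
Take π_1 proportional to 1; then unnormalized π = (1, 24/7, 9/7). Normalize by dividing by the sum 40/7:
  π = (7/40, 3/5, 9/40).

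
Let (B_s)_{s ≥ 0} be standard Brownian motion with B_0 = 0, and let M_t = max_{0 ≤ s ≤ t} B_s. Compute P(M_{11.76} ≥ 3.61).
P(M_{11.76} ≥ 3.61) = 2·P(B_{11.76} ≥ 3.61) = 2(1 − Φ(3.61/√11.76)) ≈ 0.2925

By the reflection principle for Brownian motion, P(M_t ≥ a) = 2 · P(B_t ≥ a) for a ≥ 0. Since B_t ~ N(0, t), P(B_t ≥ 3.61) = 1 − Φ(3.61/√t) = 1 − Φ(3.61/√11.76) = 1 − Φ(1.0527). So
  P(M_{11.76} ≥ 3.61) = 2(1 − Φ(1.0527)) ≈ 0.2925.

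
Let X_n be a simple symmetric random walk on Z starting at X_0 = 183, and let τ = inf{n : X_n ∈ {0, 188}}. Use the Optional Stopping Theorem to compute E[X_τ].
E[X_τ] = 183

X_n is a martingale and τ is a bounded-mean stopping time (indeed τ is finite a.s. with bounded expectation since the walk is in a bounded region). By the OST, E[X_τ] = E[X_0] = 183. Equivalently: E[X_τ] = 188 · P(hit 188 first) + 0 · P(hit 0 first) = 188 · (183/188) = 183.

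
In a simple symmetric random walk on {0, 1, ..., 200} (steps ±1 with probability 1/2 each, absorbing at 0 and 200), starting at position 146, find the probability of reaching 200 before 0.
P(hit 200 before 0) = 146/200 = 73/100

Let u_k = P(hit 200 before 0 | start at k). Then u_0 = 0, u_200 = 1, and u_k = u_{k-1}/2 + u_{k+1}/2 for 1 ≤ k ≤ 199. This harmonic recurrence is solved by u_k = k/200, giving u_146 = 146/200 = 73/100.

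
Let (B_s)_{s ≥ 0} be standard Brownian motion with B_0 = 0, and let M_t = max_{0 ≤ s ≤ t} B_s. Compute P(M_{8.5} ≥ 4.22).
P(M_{8.5} ≥ 4.22) = 2·P(B_{8.5} ≥ 4.22) = 2(1 − Φ(4.22/√8.5)) ≈ 0.1478

By the reflection principle for Brownian motion, P(M_t ≥ a) = 2 · P(B_t ≥ a) for a ≥ 0. Since B_t ~ N(0, t), P(B_t ≥ 4.22) = 1 − Φ(4.22/√t) = 1 − Φ(4.22/√8.5) = 1 − Φ(1.4474). So
  P(M_{8.5} ≥ 4.22) = 2(1 − Φ(1.4474)) ≈ 0.1478.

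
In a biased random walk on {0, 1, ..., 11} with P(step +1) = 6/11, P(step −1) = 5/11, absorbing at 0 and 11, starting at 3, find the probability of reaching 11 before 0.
P(hit 11 before 0) = (1 − (5/6)^3) / (1 − (5/6)^11) = 152845056/313968931

Let u_k denote P(reach 11 before 0 | start at k). Boundary: u_0 = 0, u_11 = 1. Recurrence: u_k = 6/11·u_{k+1} + 5/11·u_{k-1} for 1 ≤ k ≤ 10. Try u_k = A + B·r^k with r = q/p = (5/11)/(6/11) = 5/6. Substitution satisfies the recurrence; boundary conditions give:
  u_k = (1 − r^k) / (1 − r^N) = (1 − (5/6)^3) / (1 − (5/6)^11) = 152845056/313968931.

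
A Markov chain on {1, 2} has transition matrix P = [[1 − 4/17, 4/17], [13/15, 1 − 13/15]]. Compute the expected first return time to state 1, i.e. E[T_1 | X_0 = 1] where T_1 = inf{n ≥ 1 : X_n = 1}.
E[T_1 | X_0 = 1] = 1/π_1 = 281/221

For an irreducible recurrent Markov chain with stationary distribution π, E[T_i | X_0 = i] = 1/π_i (Kac's formula). Here π_1 = (13/15)/(4/17 + 13/15) = (13/15)/(281/255) = 221/281, so E[T_1 | X_0 = 1] = 1/π_1 = (4/17 + 13/15)/(13/15) = (281/255)/(13/15) = 281/221.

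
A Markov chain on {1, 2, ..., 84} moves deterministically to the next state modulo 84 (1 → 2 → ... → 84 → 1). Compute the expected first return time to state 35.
E[T_35 | X_0 = 35] = 84

The chain cycles deterministically, so starting at state 35 it returns in exactly 84 steps. Equivalently, the stationary distribution is uniform π_j = 1/84 for every state j, so by Kac's formula E[T_35] = 1/π_35 = 84.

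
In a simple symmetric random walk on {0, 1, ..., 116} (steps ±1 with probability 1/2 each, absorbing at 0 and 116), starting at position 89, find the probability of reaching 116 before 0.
P(hit 116 before 0) = 89/116

Let u_k = P(hit 116 before 0 | start at k). Then u_0 = 0, u_116 = 1, and u_k = u_{k-1}/2 + u_{k+1}/2 for 1 ≤ k ≤ 115. This harmonic recurrence is solved by u_k = k/116, giving u_89 = 89/116.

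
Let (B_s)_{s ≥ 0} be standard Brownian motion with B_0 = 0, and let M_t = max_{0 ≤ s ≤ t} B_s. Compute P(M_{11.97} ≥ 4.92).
P(M_{11.97} ≥ 4.92) = 2·P(B_{11.97} ≥ 4.92) = 2(1 − Φ(4.92/√11.97)) ≈ 0.1550

By the reflection principle for Brownian motion, P(M_t ≥ a) = 2 · P(B_t ≥ a) for a ≥ 0. Since B_t ~ N(0, t), P(B_t ≥ 4.92) = 1 − Φ(4.92/√t) = 1 − Φ(4.92/√11.97) = 1 − Φ(1.4221). So
  P(M_{11.97} ≥ 4.92) = 2(1 − Φ(1.4221)) ≈ 0.1550.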